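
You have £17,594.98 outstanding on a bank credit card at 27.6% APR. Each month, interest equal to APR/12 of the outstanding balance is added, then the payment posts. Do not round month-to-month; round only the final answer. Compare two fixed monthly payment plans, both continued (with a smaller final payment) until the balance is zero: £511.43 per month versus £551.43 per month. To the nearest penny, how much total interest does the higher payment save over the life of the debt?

£3,134.90

Monthly rate r = 27.6%/12 = 2.3% = 0.023.
At £511.43/mo: n = ⌈−ln(1 − rB₀/P)/ln(1+r)⌉ = 69 payments (last £461.10); total interest = total paid − £17,594.98 = £17,643.36.
At £551.43/mo: 59 payments (last £120.50); total interest £14,508.46.
Interest saved = £17,643.36 − £14,508.46 = £3,134.90.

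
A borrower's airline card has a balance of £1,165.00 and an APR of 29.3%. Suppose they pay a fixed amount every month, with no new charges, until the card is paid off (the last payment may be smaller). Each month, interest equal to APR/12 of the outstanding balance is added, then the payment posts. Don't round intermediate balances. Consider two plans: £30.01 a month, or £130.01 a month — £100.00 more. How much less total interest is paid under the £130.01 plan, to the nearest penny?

£2,343.81

Monthly rate r = 29.3%/12 = 2.44167% = 0.0244167.
At £30.01/mo: n = ⌈−ln(1 − rB₀/P)/ln(1+r)⌉ = 123 payments (last £13.60); total interest = total paid − £1,165.00 = £2,509.82.
At £130.01/mo: 11 payments (last £30.91); total interest £166.01.
Interest saved = £2,509.82 − £166.01 = £2,343.81.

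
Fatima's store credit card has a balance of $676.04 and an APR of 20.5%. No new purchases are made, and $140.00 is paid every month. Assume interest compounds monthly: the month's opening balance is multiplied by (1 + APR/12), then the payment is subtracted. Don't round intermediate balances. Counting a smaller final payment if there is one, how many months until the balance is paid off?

Monthly rate r = 20.5%/12 = 1.70833% = 0.0170833.
Recurrence: B ← B·(1+r) − $140.00.
Month 1: interest $11.55; balance after payment $547.59.
Month 2: interest $9.35; balance after payment $416.94.
Month 3: interest $7.12; balance after payment $284.07.
Month 4: interest $4.85; balance after payment $148.92.
Month 5: interest $2.54; balance after payment $11.46.
Month 6: interest $0.20; balance after payment $0.00.

6 months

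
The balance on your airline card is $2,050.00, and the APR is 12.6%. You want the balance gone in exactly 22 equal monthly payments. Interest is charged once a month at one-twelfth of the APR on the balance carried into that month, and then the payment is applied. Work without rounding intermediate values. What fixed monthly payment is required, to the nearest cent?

Monthly rate r = 12.6%/12 = 1.05% = 0.0105.
Level-payment amortization: P = B₀·r / (1 − (1+r)^(−n)) = 2050.00·0.0105 / (1 − 1.0105^(−22)).
Denominator 1 − (1+r)^(−22) = 0.205304036.
P = 21.525 / 0.205304036 ≈ 104.84.

$104.84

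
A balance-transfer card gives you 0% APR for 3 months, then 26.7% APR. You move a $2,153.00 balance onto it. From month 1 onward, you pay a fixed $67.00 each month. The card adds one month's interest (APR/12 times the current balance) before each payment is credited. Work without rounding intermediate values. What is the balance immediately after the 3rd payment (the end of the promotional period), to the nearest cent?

Promo months 1–3 at r₀ = 0%/12 = 0; months 4+ at r₁ = 26.7%/12 = 0.02225.
After month 3 (no interest yet): B = $2,153.00 − 3·$67.00 = $1,952.00.

$1,952.00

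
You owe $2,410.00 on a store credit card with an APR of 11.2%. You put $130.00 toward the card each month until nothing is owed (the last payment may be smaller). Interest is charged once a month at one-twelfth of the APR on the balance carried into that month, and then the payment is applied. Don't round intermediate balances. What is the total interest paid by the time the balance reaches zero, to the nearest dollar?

$249

Monthly rate r = 11.2%/12 = 0.933333% = 0.00933333.
Payoff takes n = ⌈−ln(1 − rB₀/P)/ln(1+r)⌉ = ⌈20.450⌉ = 21 payments; the last is $58.65.
Total paid = 20·$130.00 + $58.65 = $2,658.65.
Total interest = total paid − principal = $2,658.65 − $2,410.00 = $248.65.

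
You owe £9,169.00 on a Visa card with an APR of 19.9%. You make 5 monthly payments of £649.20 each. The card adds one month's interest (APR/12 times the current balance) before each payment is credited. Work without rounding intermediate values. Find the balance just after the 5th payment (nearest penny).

£6,599.44

Monthly rate r = 19.9%/12 = 1.65833% = 0.0165833.
Each month: B ← B·(1+r) − £649.20.
Month 1: interest £152.05; balance after payment £8,671.85.
Month 2: interest £143.81; balance after payment £8,166.46.
Month 3: interest £135.43; balance after payment £7,652.69.
Month 4: interest £126.91; balance after payment £7,130.40.
Month 5: interest £118.25; balance after payment £6,599.44.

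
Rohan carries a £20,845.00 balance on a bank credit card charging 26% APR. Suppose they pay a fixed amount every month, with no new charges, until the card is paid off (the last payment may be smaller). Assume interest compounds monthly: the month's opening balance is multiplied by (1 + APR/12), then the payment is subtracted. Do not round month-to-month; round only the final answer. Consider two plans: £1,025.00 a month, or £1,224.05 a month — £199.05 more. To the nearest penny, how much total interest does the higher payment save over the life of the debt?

£1,485.90

Monthly rate r = 26%/12 = 2.16667% = 0.0216667.
At £1,025.00/mo: n = ⌈−ln(1 − rB₀/P)/ln(1+r)⌉ = 28 payments (last £105.46); total interest = total paid − £20,845.00 = £6,935.46.
At £1,224.05/mo: 22 payments (last £589.51); total interest £5,449.56.
Interest saved = £6,935.46 − £5,449.56 = £1,485.90.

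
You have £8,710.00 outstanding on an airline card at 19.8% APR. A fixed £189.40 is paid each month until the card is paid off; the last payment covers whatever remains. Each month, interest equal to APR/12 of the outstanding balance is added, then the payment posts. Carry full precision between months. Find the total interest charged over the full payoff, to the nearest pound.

Monthly rate r = 19.8%/12 = 1.65% = 0.0165.
Payoff takes n = ⌈−ln(1 − rB₀/P)/ln(1+r)⌉ = ⌈86.896⌉ = 87 payments; the last is £169.93.
Total paid = 86·£189.40 + £169.93 = £16,458.33.
Total interest = total paid − principal = £16,458.33 − £8,710.00 = £7,748.33.

£7,748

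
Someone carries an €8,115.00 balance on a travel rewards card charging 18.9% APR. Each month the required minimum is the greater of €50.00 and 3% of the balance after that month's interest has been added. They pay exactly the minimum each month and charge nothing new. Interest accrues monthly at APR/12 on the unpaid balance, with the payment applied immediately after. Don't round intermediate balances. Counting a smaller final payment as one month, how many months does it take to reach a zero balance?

155 months

Monthly rate r = 18.9%/12 = 1.575% = 0.01575.
While 3% of the post-interest balance exceeds €50.00, each month B ← (B·(1+r))·(1 − 0.03), i.e. B shrinks by the factor (1+r)·0.97 = 0.98528.
This holds for months 1–108. Entering month 109 the balance is €1,635.36; 3% of the post-interest balance is now below €50.00, so the flat €50.00 minimum applies from here.
From month 109 a fixed €50.00 at rate r clears €1,635.36 in 47 more payments. Total: 108 + 47 = 155 months.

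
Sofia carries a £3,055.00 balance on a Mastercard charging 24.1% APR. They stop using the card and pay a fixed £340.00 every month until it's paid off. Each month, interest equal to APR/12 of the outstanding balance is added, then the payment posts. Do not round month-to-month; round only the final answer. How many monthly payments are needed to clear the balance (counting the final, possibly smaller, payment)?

Monthly rate r = 24.1%/12 = 2.00833% = 0.0200833.
Recurrence: B ← B·(1+r) − £340.00.
Month 1: interest £61.35; balance after payment £2,776.35.
Month 2: interest £55.76; balance after payment £2,492.11.
Closed form: n = −ln(1 − rB₀/P)/ln(1+r) = −ln(0.81955)/ln(1.02008) ≈ 10.008, so the balance reaches zero during payment 11.

11 months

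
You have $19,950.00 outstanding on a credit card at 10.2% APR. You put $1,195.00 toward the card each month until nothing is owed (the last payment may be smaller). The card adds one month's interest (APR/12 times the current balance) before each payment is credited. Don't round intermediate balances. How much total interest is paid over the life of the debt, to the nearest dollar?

$1,657

Monthly rate r = 10.2%/12 = 0.85% = 0.0085.
Payoff takes n = ⌈−ln(1 − rB₀/P)/ln(1+r)⌉ = ⌈18.081⌉ = 19 payments; the last is $97.18.
Total paid = 18·$1,195.00 + $97.18 = $21,607.18.
Total interest = total paid − principal = $21,607.18 − $19,950.00 = $1,657.18.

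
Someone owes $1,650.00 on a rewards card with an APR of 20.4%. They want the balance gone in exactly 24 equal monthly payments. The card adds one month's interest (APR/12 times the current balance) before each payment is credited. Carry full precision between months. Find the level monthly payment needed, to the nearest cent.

$84.30

Monthly rate r = 20.4%/12 = 1.7% = 0.017.
Level-payment amortization: P = B₀·r / (1 − (1+r)^(−n)) = 1650.00·0.017 / (1 − 1.017^(−24)).
Denominator 1 − (1+r)^(−24) = 0.332736868.
P = 28.05 / 0.332736868 ≈ 84.30.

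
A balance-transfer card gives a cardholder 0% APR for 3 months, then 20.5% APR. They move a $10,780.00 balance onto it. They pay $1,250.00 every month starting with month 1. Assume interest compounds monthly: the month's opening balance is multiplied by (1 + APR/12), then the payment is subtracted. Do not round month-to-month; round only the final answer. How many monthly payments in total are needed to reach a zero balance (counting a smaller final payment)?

9 payments

Promo months 1–3 at r₀ = 0%/12 = 0; months 4+ at r₁ = 20.5%/12 = 0.0170833.
After month 3 (no interest yet): B = $10,780.00 − 3·$1,250.00 = $7,030.00.
Then at r₁ with $1,250.00/mo: n₂ = −ln(1 − r₁·B/P)/ln(1+r₁) ≈ 5.96 → 6 more payments.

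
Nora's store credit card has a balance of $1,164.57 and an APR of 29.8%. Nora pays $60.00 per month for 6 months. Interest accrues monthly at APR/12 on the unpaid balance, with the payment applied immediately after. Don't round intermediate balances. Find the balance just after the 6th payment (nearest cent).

Monthly rate r = 29.8%/12 = 2.48333% = 0.0248333.
Each month: B ← B·(1+r) − $60.00.
Month 1: interest $28.92; balance after payment $1,133.49.
Month 2: interest $28.15; balance after payment $1,101.64.
Month 3: interest $27.36; balance after payment $1,069.00.
Month 4: interest $26.55; balance after payment $1,035.54.
Month 5: interest $25.72; balance after payment $1,001.26.
Month 6: interest $24.86; balance after payment $966.12.

$966.12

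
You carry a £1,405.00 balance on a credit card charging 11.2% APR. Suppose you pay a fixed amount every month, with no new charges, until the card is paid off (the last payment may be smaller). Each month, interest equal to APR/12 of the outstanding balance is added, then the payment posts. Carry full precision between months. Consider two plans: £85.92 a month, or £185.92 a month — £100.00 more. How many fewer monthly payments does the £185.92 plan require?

10 fewer payments

Monthly rate r = 11.2%/12 = 0.933333% = 0.00933333.
At £85.92/mo: n = ⌈−ln(1 − rB₀/P)/ln(1+r)⌉ = 18 payments (last £71.07); total interest = total paid − £1,405.00 = £126.71.
At £185.92/mo: 8 payments (last £162.45); total interest £58.89.
Payments saved = 18 − 8 = 10.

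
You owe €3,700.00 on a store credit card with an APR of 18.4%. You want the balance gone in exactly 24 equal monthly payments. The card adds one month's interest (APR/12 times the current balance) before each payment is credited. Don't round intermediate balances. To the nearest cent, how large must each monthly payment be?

€185.44

Monthly rate r = 18.4%/12 = 1.53333% = 0.0153333.
Level-payment amortization: P = B₀·r / (1 − (1+r)^(−n)) = 3700.00·0.0153333 / (1 − 1.01533^(−24)).
Denominator 1 − (1+r)^(−24) = 0.305947157.
P = 56.7333 / 0.305947157 ≈ 185.44.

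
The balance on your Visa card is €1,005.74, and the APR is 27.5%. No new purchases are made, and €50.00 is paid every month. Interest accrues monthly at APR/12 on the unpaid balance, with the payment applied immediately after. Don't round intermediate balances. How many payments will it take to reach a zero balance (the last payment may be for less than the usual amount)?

Monthly rate r = 27.5%/12 = 2.29167% = 0.0229167.
Recurrence: B ← B·(1+r) − €50.00.
Month 1: interest €23.05; balance after payment €978.79.
Month 2: interest €22.43; balance after payment €951.22.
Closed form: n = −ln(1 − rB₀/P)/ln(1+r) = −ln(0.53904)/ln(1.02292) ≈ 27.274, so the balance reaches zero during payment 28.

28 months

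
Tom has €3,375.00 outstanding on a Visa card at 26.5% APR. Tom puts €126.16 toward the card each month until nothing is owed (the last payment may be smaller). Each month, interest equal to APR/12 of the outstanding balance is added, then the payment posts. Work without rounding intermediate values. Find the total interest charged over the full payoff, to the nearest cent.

€1,785.60

Monthly rate r = 26.5%/12 = 2.20833% = 0.0220833.
Payoff takes n = ⌈−ln(1 − rB₀/P)/ln(1+r)⌉ = ⌈40.904⌉ = 41 payments; the last is €114.20.
Total paid = 40·€126.16 + €114.20 = €5,160.60.
Total interest = total paid − principal = €5,160.60 − €3,375.00 = €1,785.60.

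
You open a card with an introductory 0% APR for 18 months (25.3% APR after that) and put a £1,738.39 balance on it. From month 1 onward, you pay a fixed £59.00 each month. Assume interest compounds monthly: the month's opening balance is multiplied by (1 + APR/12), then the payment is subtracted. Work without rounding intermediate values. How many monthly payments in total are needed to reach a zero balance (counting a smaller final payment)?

32 months

Promo months 1–18 at r₀ = 0%/12 = 0; months 19+ at r₁ = 25.3%/12 = 0.0210833.
After month 18 (no interest yet): B = £1,738.39 − 18·£59.00 = £676.39.
Then at r₁ with £59.00/mo: n₂ = −ln(1 − r₁·B/P)/ln(1+r₁) ≈ 13.26 → 14 more payments.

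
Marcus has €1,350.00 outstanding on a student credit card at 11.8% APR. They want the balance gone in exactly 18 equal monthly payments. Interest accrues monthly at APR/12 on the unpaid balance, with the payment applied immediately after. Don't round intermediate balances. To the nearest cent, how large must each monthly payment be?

Monthly rate r = 11.8%/12 = 0.983333% = 0.00983333.
Level-payment amortization: P = B₀·r / (1 − (1+r)^(−n)) = 1350.00·0.00983333 / (1 − 1.00983^(−18)).
Denominator 1 − (1+r)^(−18) = 0.161495569.
P = 13.275 / 0.161495569 ≈ 82.20.

€82.20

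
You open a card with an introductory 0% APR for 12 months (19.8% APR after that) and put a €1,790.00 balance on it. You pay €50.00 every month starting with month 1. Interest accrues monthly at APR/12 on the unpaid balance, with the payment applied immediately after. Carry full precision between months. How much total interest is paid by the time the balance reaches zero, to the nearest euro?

€334

Promo months 1–12 at r₀ = 0%/12 = 0; months 13+ at r₁ = 19.8%/12 = 0.0165.
After month 12 (no interest yet): B = €1,790.00 − 12·€50.00 = €1,190.00.
Then at r₁ with €50.00/mo: n₂ = −ln(1 − r₁·B/P)/ln(1+r₁) ≈ 30.47 → 31 more payments.
Total paid = 42·€50.00 + €23.85 = €2,123.85; interest = €2,123.85 − €1,790.00 = €333.85.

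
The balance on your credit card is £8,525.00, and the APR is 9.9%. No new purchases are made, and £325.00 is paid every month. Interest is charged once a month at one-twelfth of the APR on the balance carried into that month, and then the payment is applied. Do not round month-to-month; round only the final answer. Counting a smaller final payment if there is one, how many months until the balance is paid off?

30 months

Monthly rate r = 9.9%/12 = 0.825% = 0.00825.
Recurrence: B ← B·(1+r) − £325.00.
Month 1: interest £70.33; balance after payment £8,270.33.
Month 2: interest £68.23; balance after payment £8,013.56.
Closed form: n = −ln(1 − rB₀/P)/ln(1+r) = −ln(0.7836)/ln(1.00825) ≈ 29.681, so the balance reaches zero during payment 30.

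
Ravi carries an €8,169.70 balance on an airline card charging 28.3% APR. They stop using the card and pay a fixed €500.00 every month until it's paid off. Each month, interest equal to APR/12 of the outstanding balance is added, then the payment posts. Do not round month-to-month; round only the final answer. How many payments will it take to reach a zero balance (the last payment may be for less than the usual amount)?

21 payments

Monthly rate r = 28.3%/12 = 2.35833% = 0.0235833.
Recurrence: B ← B·(1+r) − €500.00.
Month 1: interest €192.67; balance after payment €7,862.37.
Month 2: interest €185.42; balance after payment €7,547.79.
Closed form: n = −ln(1 − rB₀/P)/ln(1+r) = −ln(0.61466)/ln(1.02358) ≈ 20.879, so the balance reaches zero during payment 21.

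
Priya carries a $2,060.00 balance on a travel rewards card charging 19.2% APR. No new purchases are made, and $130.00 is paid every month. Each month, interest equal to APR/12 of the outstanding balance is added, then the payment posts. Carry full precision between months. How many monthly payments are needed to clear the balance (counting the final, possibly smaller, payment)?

Monthly rate r = 19.2%/12 = 1.6% = 0.016.
Recurrence: B ← B·(1+r) − $130.00.
Month 1: interest $32.96; balance after payment $1,962.96.
Month 2: interest $31.41; balance after payment $1,864.37.
Closed form: n = −ln(1 − rB₀/P)/ln(1+r) = −ln(0.74646)/ln(1.016) ≈ 18.422, so the balance reaches zero during payment 19.

19 months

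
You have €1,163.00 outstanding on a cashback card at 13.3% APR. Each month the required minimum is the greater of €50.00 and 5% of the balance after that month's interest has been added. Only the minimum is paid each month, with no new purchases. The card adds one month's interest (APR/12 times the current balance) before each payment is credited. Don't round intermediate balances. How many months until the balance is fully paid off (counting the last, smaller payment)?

27 months

Monthly rate r = 13.3%/12 = 1.10833% = 0.0110833.
While 5% of the post-interest balance exceeds €50.00, each month B ← (B·(1+r))·(1 − 0.05), i.e. B shrinks by the factor (1+r)·0.95 = 0.96053.
This holds for months 1–5. Entering month 6 the balance is €950.89; 5% of the post-interest balance is now below €50.00, so the flat €50.00 minimum applies from here.
From month 6 a fixed €50.00 at rate r clears €950.89 in 22 more payments. Total: 5 + 22 = 27 months.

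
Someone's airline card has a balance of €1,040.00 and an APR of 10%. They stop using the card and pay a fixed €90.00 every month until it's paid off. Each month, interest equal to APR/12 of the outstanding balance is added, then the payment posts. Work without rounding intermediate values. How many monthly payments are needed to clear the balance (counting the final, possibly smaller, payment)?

Monthly rate r = 10%/12 = 0.833333% = 0.00833333.
Recurrence: B ← B·(1+r) − €90.00.
Month 1: interest €8.67; balance after payment €958.67.
Month 2: interest €7.99; balance after payment €876.66.
Closed form: n = −ln(1 − rB₀/P)/ln(1+r) = −ln(0.9037)/ln(1.00833) ≈ 12.201, so the balance reaches zero during payment 13.

13 payments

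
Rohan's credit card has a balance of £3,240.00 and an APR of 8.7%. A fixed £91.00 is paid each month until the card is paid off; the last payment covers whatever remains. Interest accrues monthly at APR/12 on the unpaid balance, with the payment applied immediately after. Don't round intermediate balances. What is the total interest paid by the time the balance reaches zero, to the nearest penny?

Monthly rate r = 8.7%/12 = 0.725% = 0.00725.
Payoff takes n = ⌈−ln(1 − rB₀/P)/ln(1+r)⌉ = ⌈41.333⌉ = 42 payments; the last is £30.38.
Total paid = 41·£91.00 + £30.38 = £3,761.38.
Total interest = total paid − principal = £3,761.38 − £3,240.00 = £521.38.

£521.38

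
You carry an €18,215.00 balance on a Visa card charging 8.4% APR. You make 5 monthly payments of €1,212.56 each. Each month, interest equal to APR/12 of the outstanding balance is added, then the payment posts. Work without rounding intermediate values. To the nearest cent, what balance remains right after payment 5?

€12,713.24

Monthly rate r = 8.4%/12 = 0.7% = 0.007.
Each month: B ← B·(1+r) − €1,212.56.
Month 1: interest €127.51; balance after payment €17,129.94.
Month 2: interest €119.91; balance after payment €16,037.29.
Month 3: interest €112.26; balance after payment €14,937.00.
Month 4: interest €104.56; balance after payment €13,828.99.
Month 5: interest €96.80; balance after payment €12,713.24.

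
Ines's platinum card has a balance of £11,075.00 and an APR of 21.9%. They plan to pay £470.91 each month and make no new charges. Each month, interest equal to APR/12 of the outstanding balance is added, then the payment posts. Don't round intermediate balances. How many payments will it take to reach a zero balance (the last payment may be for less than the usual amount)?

32 payments

Monthly rate r = 21.9%/12 = 1.825% = 0.01825.
Recurrence: B ← B·(1+r) − £470.91.
Month 1: interest £202.12; balance after payment £10,806.21.
Month 2: interest £197.21; balance after payment £10,532.51.
Closed form: n = −ln(1 − rB₀/P)/ln(1+r) = −ln(0.57079)/ln(1.01825) ≈ 31.005, so the balance reaches zero during payment 32.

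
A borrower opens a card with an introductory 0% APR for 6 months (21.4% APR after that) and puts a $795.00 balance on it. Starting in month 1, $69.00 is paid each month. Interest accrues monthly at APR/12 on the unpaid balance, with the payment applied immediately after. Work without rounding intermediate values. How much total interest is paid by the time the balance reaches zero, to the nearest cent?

Promo months 1–6 at r₀ = 0%/12 = 0; months 7+ at r₁ = 21.4%/12 = 0.0178333.
After month 6 (no interest yet): B = $795.00 − 6·$69.00 = $381.00.
Then at r₁ with $69.00/mo: n₂ = −ln(1 − r₁·B/P)/ln(1+r₁) ≈ 5.86 → 6 more payments.
Total paid = 11·$69.00 + $59.73 = $818.73; interest = $818.73 − $795.00 = $23.73.

$23.73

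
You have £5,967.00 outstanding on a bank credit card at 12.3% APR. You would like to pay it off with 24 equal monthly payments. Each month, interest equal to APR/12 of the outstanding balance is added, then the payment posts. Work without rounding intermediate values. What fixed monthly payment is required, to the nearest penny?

Monthly rate r = 12.3%/12 = 1.025% = 0.01025.
Level-payment amortization: P = B₀·r / (1 − (1+r)^(−n)) = 5967.00·0.01025 / (1 − 1.01025^(−24)).
Denominator 1 − (1+r)^(−24) = 0.217098038.
P = 61.1618 / 0.217098038 ≈ 281.72.

£281.72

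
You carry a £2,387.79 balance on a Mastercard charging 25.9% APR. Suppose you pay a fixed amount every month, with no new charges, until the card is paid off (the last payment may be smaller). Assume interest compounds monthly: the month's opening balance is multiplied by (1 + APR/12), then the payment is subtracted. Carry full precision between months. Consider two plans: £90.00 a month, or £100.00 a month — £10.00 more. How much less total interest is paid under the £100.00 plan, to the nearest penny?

£190.81

Monthly rate r = 25.9%/12 = 2.15833% = 0.0215833.
At £90.00/mo: n = ⌈−ln(1 − rB₀/P)/ln(1+r)⌉ = 40 payments (last £73.08); total interest = total paid − £2,387.79 = £1,195.29.
At £100.00/mo: 34 payments (last £92.27); total interest £1,004.48.
Interest saved = £1,195.29 − £1,004.48 = £190.81.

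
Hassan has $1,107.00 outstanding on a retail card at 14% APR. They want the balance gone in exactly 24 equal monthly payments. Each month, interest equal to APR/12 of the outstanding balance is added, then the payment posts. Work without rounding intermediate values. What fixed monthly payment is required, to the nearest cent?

$53.15

Monthly rate r = 14%/12 = 1.16667% = 0.0116667.
Level-payment amortization: P = B₀·r / (1 − (1+r)^(−n)) = 1107.00·0.0116667 / (1 − 1.01167^(−24)).
Denominator 1 − (1+r)^(−24) = 0.242990337.
P = 12.915 / 0.242990337 ≈ 53.15.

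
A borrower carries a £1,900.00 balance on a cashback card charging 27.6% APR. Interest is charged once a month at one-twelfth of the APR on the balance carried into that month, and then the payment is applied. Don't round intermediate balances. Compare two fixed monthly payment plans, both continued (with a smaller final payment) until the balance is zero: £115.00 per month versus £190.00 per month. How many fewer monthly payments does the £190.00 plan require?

Monthly rate r = 27.6%/12 = 2.3% = 0.023.
At £115.00/mo: n = ⌈−ln(1 − rB₀/P)/ln(1+r)⌉ = 22 payments (last £2.59); total interest = total paid − £1,900.00 = £517.59.
At £190.00/mo: 12 payments (last £94.38); total interest £284.38.
Payments saved = 22 − 12 = 10.

10 fewer payments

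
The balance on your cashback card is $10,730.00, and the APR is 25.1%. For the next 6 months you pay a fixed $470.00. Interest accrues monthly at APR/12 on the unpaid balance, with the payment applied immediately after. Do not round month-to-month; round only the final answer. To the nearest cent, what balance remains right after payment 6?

Monthly rate r = 25.1%/12 = 2.09167% = 0.0209167.
Each month: B ← B·(1+r) − $470.00.
Month 1: interest $224.44; balance after payment $10,484.44.
Month 2: interest $219.30; balance after payment $10,233.74.
Month 3: interest $214.06; balance after payment $9,977.79.
Month 4: interest $208.70; balance after payment $9,716.49.
Month 5: interest $203.24; balance after payment $9,449.73.
Month 6: interest $197.66; balance after payment $9,177.39.

$9,177.39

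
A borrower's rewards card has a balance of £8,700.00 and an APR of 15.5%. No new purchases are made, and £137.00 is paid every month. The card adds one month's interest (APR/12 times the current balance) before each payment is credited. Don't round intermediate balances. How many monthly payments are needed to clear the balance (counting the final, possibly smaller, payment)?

134 months

Monthly rate r = 15.5%/12 = 1.29167% = 0.0129167.
Recurrence: B ← B·(1+r) − £137.00.
Month 1: interest £112.38; balance after payment £8,675.38.
Month 2: interest £112.06; balance after payment £8,650.43.
Closed form: n = −ln(1 − rB₀/P)/ln(1+r) = −ln(0.17974)/ln(1.01292) ≈ 133.725, so the balance reaches zero during payment 134.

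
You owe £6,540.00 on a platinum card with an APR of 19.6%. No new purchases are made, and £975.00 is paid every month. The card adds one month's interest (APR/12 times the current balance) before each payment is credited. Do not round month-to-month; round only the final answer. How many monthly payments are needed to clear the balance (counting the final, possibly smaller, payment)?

Monthly rate r = 19.6%/12 = 1.63333% = 0.0163333.
Recurrence: B ← B·(1+r) − £975.00.
Month 1: interest £106.82; balance after payment £5,671.82.
Month 2: interest £92.64; balance after payment £4,789.46.
Closed form: n = −ln(1 − rB₀/P)/ln(1+r) = −ln(0.89044)/ln(1.01633) ≈ 7.162, so the balance reaches zero during payment 8.

8 payments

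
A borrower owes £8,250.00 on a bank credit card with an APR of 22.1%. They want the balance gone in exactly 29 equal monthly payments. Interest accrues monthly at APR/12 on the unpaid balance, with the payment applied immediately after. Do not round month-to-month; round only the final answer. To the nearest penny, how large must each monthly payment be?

£369.73

Monthly rate r = 22.1%/12 = 1.84167% = 0.0184167.
Level-payment amortization: P = B₀·r / (1 − (1+r)^(−n)) = 8250.00·0.0184167 / (1 − 1.01842^(−29)).
Denominator 1 − (1+r)^(−29) = 0.410938612.
P = 151.938 / 0.410938612 ≈ 369.73.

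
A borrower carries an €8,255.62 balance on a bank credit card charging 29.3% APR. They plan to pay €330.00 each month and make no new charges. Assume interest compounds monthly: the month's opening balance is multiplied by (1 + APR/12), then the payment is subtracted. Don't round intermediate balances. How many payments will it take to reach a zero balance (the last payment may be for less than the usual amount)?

40 months

Monthly rate r = 29.3%/12 = 2.44167% = 0.0244167.
Recurrence: B ← B·(1+r) − €330.00.
Month 1: interest €201.57; balance after payment €8,127.19.
Month 2: interest €198.44; balance after payment €7,995.63.
Closed form: n = −ln(1 − rB₀/P)/ln(1+r) = −ln(0.38917)/ln(1.02442) ≈ 39.122, so the balance reaches zero during payment 40.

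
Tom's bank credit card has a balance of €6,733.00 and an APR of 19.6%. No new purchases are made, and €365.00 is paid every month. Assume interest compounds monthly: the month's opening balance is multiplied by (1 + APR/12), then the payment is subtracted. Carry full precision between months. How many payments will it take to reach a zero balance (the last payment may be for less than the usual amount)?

23 payments

Monthly rate r = 19.6%/12 = 1.63333% = 0.0163333.
Recurrence: B ← B·(1+r) − €365.00.
Month 1: interest €109.97; balance after payment €6,477.97.
Month 2: interest €105.81; balance after payment €6,218.78.
Closed form: n = −ln(1 − rB₀/P)/ln(1+r) = −ln(0.69871)/ln(1.01633) ≈ 22.129, so the balance reaches zero during payment 23.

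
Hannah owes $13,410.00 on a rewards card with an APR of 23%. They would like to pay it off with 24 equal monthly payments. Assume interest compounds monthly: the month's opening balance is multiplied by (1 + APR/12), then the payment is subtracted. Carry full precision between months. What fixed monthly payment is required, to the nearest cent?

$702.33

Monthly rate r = 23%/12 = 1.91667% = 0.0191667.
Level-payment amortization: P = B₀·r / (1 − (1+r)^(−n)) = 13410.00·0.0191667 / (1 − 1.01917^(−24)).
Denominator 1 − (1+r)^(−24) = 0.365962513.
P = 257.025 / 0.365962513 ≈ 702.33.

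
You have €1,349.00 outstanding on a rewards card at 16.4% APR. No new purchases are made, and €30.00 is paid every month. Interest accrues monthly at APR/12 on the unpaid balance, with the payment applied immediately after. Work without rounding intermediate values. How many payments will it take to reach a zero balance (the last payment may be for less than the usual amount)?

71 months

Monthly rate r = 16.4%/12 = 1.36667% = 0.0136667.
Recurrence: B ← B·(1+r) − €30.00.
Month 1: interest €18.44; balance after payment €1,337.44.
Month 2: interest €18.28; balance after payment €1,325.71.
Closed form: n = −ln(1 − rB₀/P)/ln(1+r) = −ln(0.38546)/ln(1.01367) ≈ 70.231, so the balance reaches zero during payment 71.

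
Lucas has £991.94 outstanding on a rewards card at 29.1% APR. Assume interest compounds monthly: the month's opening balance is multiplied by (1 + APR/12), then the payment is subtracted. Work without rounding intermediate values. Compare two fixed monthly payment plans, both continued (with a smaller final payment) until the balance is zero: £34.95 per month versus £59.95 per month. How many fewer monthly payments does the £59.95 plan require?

Monthly rate r = 29.1%/12 = 2.425% = 0.02425.
At £34.95/mo: n = ⌈−ln(1 − rB₀/P)/ln(1+r)⌉ = 49 payments (last £22.65); total interest = total paid − £991.94 = £708.31.
At £59.95/mo: 22 payments (last £24.51); total interest £291.52.
Payments saved = 49 − 22 = 27.

27 fewer payments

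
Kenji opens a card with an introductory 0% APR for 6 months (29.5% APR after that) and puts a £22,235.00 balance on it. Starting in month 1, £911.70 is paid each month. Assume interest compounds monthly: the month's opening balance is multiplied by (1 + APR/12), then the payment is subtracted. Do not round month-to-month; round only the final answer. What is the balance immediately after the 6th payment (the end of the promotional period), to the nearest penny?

Promo months 1–6 at r₀ = 0%/12 = 0; months 7+ at r₁ = 29.5%/12 = 0.0245833.
After month 6 (no interest yet): B = £22,235.00 − 6·£911.70 = £16,764.80.

£16,764.80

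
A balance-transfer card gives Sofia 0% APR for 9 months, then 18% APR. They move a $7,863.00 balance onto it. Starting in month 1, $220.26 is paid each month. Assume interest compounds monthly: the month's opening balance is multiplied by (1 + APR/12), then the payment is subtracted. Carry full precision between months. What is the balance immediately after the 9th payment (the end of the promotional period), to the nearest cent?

Promo months 1–9 at r₀ = 0%/12 = 0; months 10+ at r₁ = 18%/12 = 0.015.
After month 9 (no interest yet): B = $7,863.00 − 9·$220.26 = $5,880.66.

$5,880.66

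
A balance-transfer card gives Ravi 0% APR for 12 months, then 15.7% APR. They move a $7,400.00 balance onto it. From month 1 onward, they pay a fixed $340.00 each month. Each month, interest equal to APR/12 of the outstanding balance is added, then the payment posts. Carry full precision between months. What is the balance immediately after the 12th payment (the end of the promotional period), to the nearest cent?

$3,320.00

Promo months 1–12 at r₀ = 0%/12 = 0; months 13+ at r₁ = 15.7%/12 = 0.0130833.
After month 12 (no interest yet): B = $7,400.00 − 12·$340.00 = $3,320.00.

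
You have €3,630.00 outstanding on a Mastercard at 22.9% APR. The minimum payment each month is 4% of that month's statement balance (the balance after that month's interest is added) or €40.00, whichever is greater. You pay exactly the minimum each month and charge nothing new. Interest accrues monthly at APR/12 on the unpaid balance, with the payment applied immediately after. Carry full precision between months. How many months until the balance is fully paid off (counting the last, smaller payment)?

94 months

Monthly rate r = 22.9%/12 = 1.90833% = 0.0190833.
While 4% of the post-interest balance exceeds €40.00, each month B ← (B·(1+r))·(1 − 0.04), i.e. B shrinks by the factor (1+r)·0.96 = 0.97832.
This holds for months 1–60. Entering month 61 the balance is €974.46; 4% of the post-interest balance is now below €40.00, so the flat €40.00 minimum applies from here.
From month 61 a fixed €40.00 at rate r clears €974.46 in 34 more payments. Total: 60 + 34 = 94 months.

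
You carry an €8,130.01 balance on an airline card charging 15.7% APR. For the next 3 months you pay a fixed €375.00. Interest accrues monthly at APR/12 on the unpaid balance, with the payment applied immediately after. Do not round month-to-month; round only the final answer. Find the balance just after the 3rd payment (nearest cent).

€7,313.52

Monthly rate r = 15.7%/12 = 1.30833% = 0.0130833.
Each month: B ← B·(1+r) − €375.00.
Month 1: interest €106.37; balance after payment €7,861.38.
Month 2: interest €102.85; balance after payment €7,589.23.
Month 3: interest €99.29; balance after payment €7,313.52.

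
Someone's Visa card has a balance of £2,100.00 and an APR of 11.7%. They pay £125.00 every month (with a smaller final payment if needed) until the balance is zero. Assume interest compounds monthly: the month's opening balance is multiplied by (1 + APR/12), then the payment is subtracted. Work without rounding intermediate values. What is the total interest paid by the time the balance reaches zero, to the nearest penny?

Monthly rate r = 11.7%/12 = 0.975% = 0.00975.
Payoff takes n = ⌈−ln(1 − rB₀/P)/ln(1+r)⌉ = ⌈18.437⌉ = 19 payments; the last is £54.74.
Total paid = 18·£125.00 + £54.74 = £2,304.74.
Total interest = total paid − principal = £2,304.74 − £2,100.00 = £204.74.

£204.74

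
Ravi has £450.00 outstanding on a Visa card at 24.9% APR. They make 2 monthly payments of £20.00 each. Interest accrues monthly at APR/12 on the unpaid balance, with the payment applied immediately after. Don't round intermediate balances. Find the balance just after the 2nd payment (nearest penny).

£428.45

Monthly rate r = 24.9%/12 = 2.075% = 0.02075.
Each month: B ← B·(1+r) − £20.00.
Month 1: interest £9.34; balance after payment £439.34.
Month 2: interest £9.12; balance after payment £428.45.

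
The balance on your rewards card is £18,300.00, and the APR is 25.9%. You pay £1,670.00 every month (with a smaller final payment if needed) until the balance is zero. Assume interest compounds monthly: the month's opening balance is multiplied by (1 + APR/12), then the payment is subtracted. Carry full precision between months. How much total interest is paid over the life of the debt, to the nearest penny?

Monthly rate r = 25.9%/12 = 2.15833% = 0.0215833.
Payoff takes n = ⌈−ln(1 − rB₀/P)/ln(1+r)⌉ = ⌈12.638⌉ = 13 payments; the last is £1,068.77.
Total paid = 12·£1,670.00 + £1,068.77 = £21,108.77.
Total interest = total paid − principal = £21,108.77 − £18,300.00 = £2,808.77.

£2,808.77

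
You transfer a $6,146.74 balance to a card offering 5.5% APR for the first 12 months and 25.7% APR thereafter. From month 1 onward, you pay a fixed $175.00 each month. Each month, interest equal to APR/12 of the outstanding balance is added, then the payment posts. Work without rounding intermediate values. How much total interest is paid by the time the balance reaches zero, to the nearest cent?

$2,208.20

Promo months 1–12 at r₀ = 5.5%/12 = 0.00458333; months 13+ at r₁ = 25.7%/12 = 0.0214167.
After month 12: iterate B ← B·(1+r₀) − $175.00 for 12 months → $4,339.71.
Then at r₁ with $175.00/mo: n₂ = −ln(1 − r₁·B/P)/ln(1+r₁) ≈ 35.74 → 36 more payments.
Total paid = 47·$175.00 + $129.94 = $8,354.94; interest = $8,354.94 − $6,146.74 = $2,208.20.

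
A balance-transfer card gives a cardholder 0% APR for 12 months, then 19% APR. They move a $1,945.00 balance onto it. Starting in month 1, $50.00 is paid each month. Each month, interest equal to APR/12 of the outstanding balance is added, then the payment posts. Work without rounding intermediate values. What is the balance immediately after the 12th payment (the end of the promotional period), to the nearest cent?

Promo months 1–12 at r₀ = 0%/12 = 0; months 13+ at r₁ = 19%/12 = 0.0158333.
After month 12 (no interest yet): B = $1,945.00 − 12·$50.00 = $1,345.00.

$1,345.00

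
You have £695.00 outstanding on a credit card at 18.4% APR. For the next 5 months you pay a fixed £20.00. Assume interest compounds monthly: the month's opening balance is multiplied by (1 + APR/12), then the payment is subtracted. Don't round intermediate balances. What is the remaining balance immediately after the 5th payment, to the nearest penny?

£646.83

Monthly rate r = 18.4%/12 = 1.53333% = 0.0153333.
Each month: B ← B·(1+r) − £20.00.
Month 1: interest £10.66; balance after payment £685.66.
Month 2: interest £10.51; balance after payment £676.17.
Month 3: interest £10.37; balance after payment £666.54.
Month 4: interest £10.22; balance after payment £656.76.
Month 5: interest £10.07; balance after payment £646.83.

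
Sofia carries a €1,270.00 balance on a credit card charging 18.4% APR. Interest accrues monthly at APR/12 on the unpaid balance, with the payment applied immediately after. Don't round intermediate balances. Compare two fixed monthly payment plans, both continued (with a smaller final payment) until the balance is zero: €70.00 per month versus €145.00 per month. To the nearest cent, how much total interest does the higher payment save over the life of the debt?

Monthly rate r = 18.4%/12 = 1.53333% = 0.0153333.
At €70.00/mo: n = ⌈−ln(1 − rB₀/P)/ln(1+r)⌉ = 22 payments (last €29.74); total interest = total paid − €1,270.00 = €229.74.
At €145.00/mo: 10 payments (last €69.48); total interest €104.48.
Interest saved = €229.74 − €104.48 = €125.26.

€125.26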